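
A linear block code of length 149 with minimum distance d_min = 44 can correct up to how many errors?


Correction capability = floor((d-1)/2) = floor((44-1)/2) = 21

21 errors


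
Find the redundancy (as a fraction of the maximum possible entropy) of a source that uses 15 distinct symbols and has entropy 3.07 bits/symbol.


H_max = log2(K) = log2(15) = 3.9069 bits/symbol. Redundancy = 1 - H/H_max = 1 - 3.07/3.9069 = 1 - 0.7858 = 0.2142

0.2142


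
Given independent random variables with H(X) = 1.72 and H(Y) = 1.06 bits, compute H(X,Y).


For independent variables, H(X,Y) = H(X) + H(Y) = 1.72 + 1.06 = 2.78

2.78 bits


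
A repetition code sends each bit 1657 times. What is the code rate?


Rate = k/n = 1/1657

1/1657


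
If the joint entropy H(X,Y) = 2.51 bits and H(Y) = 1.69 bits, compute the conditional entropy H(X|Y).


H(X|Y) = H(X,Y) - H(Y) = 2.51 - 1.69 = 0.82

0.82 bits


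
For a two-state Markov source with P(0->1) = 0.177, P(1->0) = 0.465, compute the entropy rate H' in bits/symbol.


Stationary distribution: pi_0 = p10/(p01+p10) = 0.7243, pi_1 = 0.2757. Entropy rate H' = pi_0*H(p01) + pi_1*H(p10) = 0.7243*0.6735 + 0.2757*0.9965 = 0.7625

0.7625 bits/symbol


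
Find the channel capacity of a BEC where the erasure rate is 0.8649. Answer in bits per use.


C = 1 - epsilon = 1 - 0.8649 = 0.1351

0.1351 bits


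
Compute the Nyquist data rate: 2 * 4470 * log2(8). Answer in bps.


Rate = 2 * B * log2(M) = 2 * 4470 * 3.0 = 26820.0

26820.0 bps


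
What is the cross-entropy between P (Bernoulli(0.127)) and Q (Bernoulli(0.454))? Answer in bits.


H(P,Q) = -p*log2(q) - (1-p)*log2(1-q). -0.127*log2(0.454) = 0.144683; -0.873*log2(0.546) = 0.762153. H(P,Q) = 0.144683 + 0.762153 = 0.9068

0.9068 bits


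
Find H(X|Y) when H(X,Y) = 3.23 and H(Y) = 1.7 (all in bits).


H(X|Y) = H(X,Y) - H(Y) = 3.23 - 1.7 = 1.53

1.53 bits


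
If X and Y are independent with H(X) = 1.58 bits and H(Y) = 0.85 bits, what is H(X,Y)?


For independent variables, H(X,Y) = H(X) + H(Y) = 1.58 + 0.85 = 2.43

2.43 bits


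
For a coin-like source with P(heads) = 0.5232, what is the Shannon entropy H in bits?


H = -p*log2(p) - (1-p)*log2(1-p). -0.5232*log2(0.5232) = 0.488965; -0.4768*log2(0.4768) = 0.509482. H = 0.488965 + 0.509482 = 0.9984

0.9984 bits


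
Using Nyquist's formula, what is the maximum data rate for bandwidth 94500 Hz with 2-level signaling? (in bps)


Rate = 2 * B * log2(M) = 2 * 94500 * 1.0 = 189000.0

189000.0 bps


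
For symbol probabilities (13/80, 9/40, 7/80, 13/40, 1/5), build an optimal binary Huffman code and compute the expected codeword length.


Huffman construction (repeatedly merge the two least-probable nodes; each merge adds 1 bit to every symbol beneath it): 7/80 + 13/80 = 1/4; 1/5 + 9/40 = 17/40; 1/4 + 13/40 = 23/40; 17/40 + 23/40 = 1. Resulting codeword lengths (in the order the probabilities were given): (3, 2, 3, 2, 2). L_avg = sum(p_i * l_i) = 13/80*3 + 9/40*2 + 7/80*3 + 13/40*2 + 1/5*2 = 9/4 = 2.25

2.25 bits


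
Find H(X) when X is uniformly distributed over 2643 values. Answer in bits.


H = log2(n) = log2(2643) = 11.368

11.368 bits


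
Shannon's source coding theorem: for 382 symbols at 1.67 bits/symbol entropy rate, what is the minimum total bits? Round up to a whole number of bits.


Minimum bits >= n * H = 382 * 1.67 = 637.94, rounded up to a whole number of bits = 638

638 bits


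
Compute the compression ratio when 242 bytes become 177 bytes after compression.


Ratio = original / compressed = 242 / 177 = 1.3672

1.3672


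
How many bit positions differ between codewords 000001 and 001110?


Count differing positions: . . ^ ^ ^ ^ = 4 differences

4


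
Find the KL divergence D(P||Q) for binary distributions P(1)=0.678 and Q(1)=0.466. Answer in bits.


KL = p*log2(p/q) + (1-p)*log2((1-p)/(1-q)) = 0.678*log2(0.678/0.466) + 0.322*log2(0.322/0.534) = 0.1318

0.1318 bits


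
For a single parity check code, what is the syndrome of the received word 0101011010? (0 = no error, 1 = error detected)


Syndrome = XOR of all bits = 0 XOR 1 XOR 0 XOR 1 XOR 0 XOR 1 XOR 1 XOR 0 XOR 1 XOR 0 = 1

1


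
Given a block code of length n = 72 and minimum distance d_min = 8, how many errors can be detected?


Detection capability = d_min - 1 = 8 - 1 = 7

7 errors


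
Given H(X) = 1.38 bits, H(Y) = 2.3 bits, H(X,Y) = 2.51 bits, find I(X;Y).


I(X;Y) = H(X) + H(Y) - H(X,Y) = 1.38 + 2.3 - 2.51 = 1.17

1.17 bits


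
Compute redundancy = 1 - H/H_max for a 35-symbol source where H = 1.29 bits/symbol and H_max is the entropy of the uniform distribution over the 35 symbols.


H_max = log2(K) = log2(35) = 5.1293 bits/symbol. Redundancy = 1 - H/H_max = 1 - 1.29/5.1293 = 1 - 0.2515 = 0.7485

0.7485


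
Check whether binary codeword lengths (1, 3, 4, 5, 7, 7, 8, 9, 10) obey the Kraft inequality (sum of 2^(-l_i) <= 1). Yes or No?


Kraft sum = sum(2^(-l_i)) = 0.7412, need <= 1. Result: satisfied (a binary prefix-free code with these lengths exists)

Yes


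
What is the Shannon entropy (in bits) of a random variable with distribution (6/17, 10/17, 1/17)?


H = -sum(p_i * log2(p_i)). Terms: -(6/17)*log2(6/17) = 0.530294; -(10/17)*log2(10/17) = 0.450315; -(1/17)*log2(1/17) = 0.240439. H = 0.530294 + 0.450315 + 0.240439 = 1.221

1.221 bits


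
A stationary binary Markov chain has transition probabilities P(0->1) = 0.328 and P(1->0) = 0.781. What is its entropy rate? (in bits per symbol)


Stationary distribution: pi_0 = p10/(p01+p10) = 0.7042, pi_1 = 0.2958. Entropy rate H' = pi_0*H(p01) + pi_1*H(p10) = 0.7042*0.9129 + 0.2958*0.7583 = 0.8672

0.8672 bits/symbol


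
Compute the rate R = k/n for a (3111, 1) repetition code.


Rate = k/n = 1/3111

1/3111


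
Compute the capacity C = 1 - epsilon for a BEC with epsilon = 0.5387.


C = 1 - epsilon = 1 - 0.5387 = 0.4613

0.4613 bits


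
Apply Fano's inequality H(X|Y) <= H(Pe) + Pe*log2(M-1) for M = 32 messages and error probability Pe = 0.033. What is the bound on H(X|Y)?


H(Pe) = -Pe*log2(Pe) - (1-Pe)*log2(1-Pe) = -0.033*log2(0.033) - 0.967*log2(0.967) = 0.162406 + 0.046815 = 0.2092. Pe*log2(M-1) = 0.033*log2(31) = 0.163488. Bound = H(Pe) + Pe*log2(M-1) = 0.162406 + 0.046815 + 0.163488 = 0.3727

0.3727 bits


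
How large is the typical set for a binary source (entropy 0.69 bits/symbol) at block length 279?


log2|A_typical| = nH = 279 * 0.69 = 192.51, so |A_typical| ~ 2^192.51 = 8.939e+57

8.939e+57


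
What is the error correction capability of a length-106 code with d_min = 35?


Correction capability = floor((d-1)/2) = floor((35-1)/2) = 17

17 errors


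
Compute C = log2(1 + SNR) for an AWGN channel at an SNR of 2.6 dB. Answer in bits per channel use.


SNR_linear = 10^(2.6/10) = 1.8197; C = log2(1 + SNR_linear) = log2(1 + 1.8197) = 1.4955

1.4955 bits/channel use


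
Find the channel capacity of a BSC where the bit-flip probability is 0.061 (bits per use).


H(p) = -p*log2(p) - (1-p)*log2(1-p) = -0.061*log2(0.061) - 0.939*log2(0.939) = 0.246138 + 0.085264 = 0.3314. C = 1 - H(p) = 1 - 0.3314 = 0.6686

0.6686 bits


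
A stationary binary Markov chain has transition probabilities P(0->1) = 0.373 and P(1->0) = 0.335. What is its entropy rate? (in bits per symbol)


Stationary distribution: pi_0 = p10/(p01+p10) = 0.4732, pi_1 = 0.5268. Entropy rate H' = pi_0*H(p01) + pi_1*H(p10) = 0.4732*0.9529 + 0.5268*0.92 = 0.9356

0.9356 bits/symbol


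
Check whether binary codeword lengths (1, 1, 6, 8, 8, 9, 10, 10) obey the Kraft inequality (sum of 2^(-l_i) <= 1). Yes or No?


Kraft sum = sum(2^(-l_i)) = 1.0273, need <= 1. Result: violated (a binary prefix-free code with these lengths cannot exist)

No


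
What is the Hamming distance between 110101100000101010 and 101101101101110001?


Count differing positions: . ^ ^ . . . . . ^ ^ . ^ . ^ ^ . ^ ^ = 9 differences

9


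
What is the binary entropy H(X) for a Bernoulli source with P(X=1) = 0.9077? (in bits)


H = -p*log2(p) - (1-p)*log2(1-p). -0.9077*log2(0.9077) = 0.126817; -0.0923*log2(0.0923) = 0.317284. H = 0.126817 + 0.317284 = 0.4441

0.4441 bits


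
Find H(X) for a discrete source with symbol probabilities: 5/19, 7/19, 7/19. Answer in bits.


H = -sum(p_i * log2(p_i)). Terms: -(5/19)*log2(5/19) = 0.506842; -(7/19)*log2(7/19) = 0.530737; -(7/19)*log2(7/19) = 0.530737. H = 0.506842 + 0.530737 + 0.530737 = 1.5683

1.5683 bits


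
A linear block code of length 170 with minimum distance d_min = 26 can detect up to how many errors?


Detection capability = d_min - 1 = 26 - 1 = 25

25 errors


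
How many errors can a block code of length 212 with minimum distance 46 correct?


Correction capability = floor((d-1)/2) = floor((46-1)/2) = 22

22 errors


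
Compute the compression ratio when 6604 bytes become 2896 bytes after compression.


Ratio = original / compressed = 6604 / 2896 = 2.2804

2.2804


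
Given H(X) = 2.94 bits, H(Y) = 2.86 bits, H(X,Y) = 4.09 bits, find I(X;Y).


I(X;Y) = H(X) + H(Y) - H(X,Y) = 2.94 + 2.86 - 4.09 = 1.71

1.71 bits


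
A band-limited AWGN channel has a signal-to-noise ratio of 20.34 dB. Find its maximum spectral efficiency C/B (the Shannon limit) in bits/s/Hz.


SNR_linear = 10^(20.34/10) = 108.1434; C/B = log2(1 + SNR_linear) = log2(1 + 108.1434) = 6.7701

6.7701 bits/s/Hz


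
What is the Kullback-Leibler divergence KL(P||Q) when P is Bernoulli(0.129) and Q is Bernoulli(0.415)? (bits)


KL = p*log2(p/q) + (1-p)*log2((1-p)/(1-q)) = 0.129*log2(0.129/0.415) + 0.871*log2(0.871/0.585) = 0.2827

0.2827 bits


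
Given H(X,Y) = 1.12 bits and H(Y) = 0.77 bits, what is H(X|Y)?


H(X|Y) = H(X,Y) - H(Y) = 1.12 - 0.77 = 0.35

0.35 bits


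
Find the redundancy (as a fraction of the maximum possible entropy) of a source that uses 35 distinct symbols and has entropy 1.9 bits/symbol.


H_max = log2(K) = log2(35) = 5.1293 bits/symbol. Redundancy = 1 - H/H_max = 1 - 1.9/5.1293 = 1 - 0.3704 = 0.6296

0.6296


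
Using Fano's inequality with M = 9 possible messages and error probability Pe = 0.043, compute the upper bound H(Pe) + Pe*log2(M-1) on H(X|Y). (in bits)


H(Pe) = -Pe*log2(Pe) - (1-Pe)*log2(1-Pe) = -0.043*log2(0.043) - 0.957*log2(0.957) = 0.195199 + 0.060683 = 0.2559. Pe*log2(M-1) = 0.043*log2(8) = 0.129000. Bound = H(Pe) + Pe*log2(M-1) = 0.195199 + 0.060683 + 0.129000 = 0.3849

0.3849 bits


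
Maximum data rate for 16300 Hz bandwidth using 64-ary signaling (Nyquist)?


Rate = 2 * B * log2(M) = 2 * 16300 * 6.0 = 195600.0

195600.0 bps


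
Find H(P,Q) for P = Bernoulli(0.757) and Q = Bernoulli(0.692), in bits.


H(P,Q) = -p*log2(q) - (1-p)*log2(1-q). -0.757*log2(0.692) = 0.402085; -0.243*log2(0.308) = 0.412856. H(P,Q) = 0.402085 + 0.412856 = 0.8149

0.8149 bits


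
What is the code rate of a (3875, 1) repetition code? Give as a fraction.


Rate = k/n = 1/3875

1/3875


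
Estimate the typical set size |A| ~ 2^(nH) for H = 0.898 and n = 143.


log2|A_typical| = nH = 143 * 0.898 = 128.414, so |A_typical| ~ 2^128.414 = 4.534e+38

4.534e+38


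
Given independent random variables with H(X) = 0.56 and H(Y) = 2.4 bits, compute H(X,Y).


For independent variables, H(X,Y) = H(X) + H(Y) = 0.56 + 2.4 = 2.96

2.96 bits


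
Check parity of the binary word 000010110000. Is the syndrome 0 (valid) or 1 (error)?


Syndrome = XOR of all bits = 0 XOR 0 XOR 0 XOR 0 XOR 1 XOR 0 XOR 1 XOR 1 XOR 0 XOR 0 XOR 0 XOR 0 = 1

1


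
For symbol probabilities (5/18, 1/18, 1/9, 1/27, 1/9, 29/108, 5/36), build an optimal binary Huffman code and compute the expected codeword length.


Huffman construction (repeatedly merge the two least-probable nodes; each merge adds 1 bit to every symbol beneath it): 1/27 + 1/18 = 5/54; 5/54 + 1/9 = 11/54; 1/9 + 5/36 = 1/4; 11/54 + 1/4 = 49/108; 29/108 + 5/18 = 59/108; 49/108 + 59/108 = 1. Resulting codeword lengths (in the order the probabilities were given): (2, 4, 3, 4, 3, 2, 3). L_avg = sum(p_i * l_i) = 5/18*2 + 1/18*4 + 1/9*3 + 1/27*4 + 1/9*3 + 29/108*2 + 5/36*3 = 275/108 = 2.5463

2.5463 bits


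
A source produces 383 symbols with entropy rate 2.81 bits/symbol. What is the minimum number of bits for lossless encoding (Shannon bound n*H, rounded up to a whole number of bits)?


Minimum bits >= n * H = 383 * 2.81 = 1076.23, rounded up to a whole number of bits = 1077

1077 bits


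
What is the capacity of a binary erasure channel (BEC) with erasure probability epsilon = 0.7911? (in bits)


C = 1 - epsilon = 1 - 0.7911 = 0.2089

0.2089 bits


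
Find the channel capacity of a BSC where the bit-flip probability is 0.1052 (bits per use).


H(p) = -p*log2(p) - (1-p)*log2(1-p) = -0.1052*log2(0.1052) - 0.8948*log2(0.8948) = 0.341773 + 0.143493 = 0.4853. C = 1 - H(p) = 1 - 0.4853 = 0.5147

0.5147 bits


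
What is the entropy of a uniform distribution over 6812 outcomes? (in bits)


H = log2(n) = log2(6812) = 12.7339

12.7339 bits


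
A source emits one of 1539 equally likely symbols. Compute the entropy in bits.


H = log2(n) = log2(1539) = 10.5878

10.5878 bits


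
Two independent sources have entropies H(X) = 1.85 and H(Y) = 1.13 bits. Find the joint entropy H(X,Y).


For independent variables, H(X,Y) = H(X) + H(Y) = 1.85 + 1.13 = 2.98

2.98 bits


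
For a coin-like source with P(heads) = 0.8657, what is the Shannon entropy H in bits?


H = -p*log2(p) - (1-p)*log2(1-p). -0.8657*log2(0.8657) = 0.180118; -0.1343*log2(0.1343) = 0.388996. H = 0.180118 + 0.388996 = 0.5691

0.5691 bits


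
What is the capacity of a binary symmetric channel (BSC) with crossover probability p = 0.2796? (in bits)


H(p) = -p*log2(p) - (1-p)*log2(1-p) = -0.2796*log2(0.2796) - 0.7204*log2(0.7204) = 0.514062 + 0.340843 = 0.8549. C = 1 - H(p) = 1 - 0.8549 = 0.1451

0.1451 bits


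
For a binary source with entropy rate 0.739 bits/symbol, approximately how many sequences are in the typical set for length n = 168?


log2|A_typical| = nH = 168 * 0.739 = 124.152, so |A_typical| ~ 2^124.152 = 2.363e+37

2.363e+37


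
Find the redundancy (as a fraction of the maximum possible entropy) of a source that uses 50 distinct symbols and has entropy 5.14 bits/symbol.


H_max = log2(K) = log2(50) = 5.6439 bits/symbol. Redundancy = 1 - H/H_max = 1 - 5.14/5.6439 = 1 - 0.9107 = 0.0893

0.0893


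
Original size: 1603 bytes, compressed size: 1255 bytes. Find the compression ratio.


Ratio = original / compressed = 1603 / 1255 = 1.2773

1.2773


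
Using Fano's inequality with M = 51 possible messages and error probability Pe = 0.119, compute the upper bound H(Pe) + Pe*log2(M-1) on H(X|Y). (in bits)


H(Pe) = -Pe*log2(Pe) - (1-Pe)*log2(1-Pe) = -0.119*log2(0.119) - 0.881*log2(0.881) = 0.365445 + 0.161035 = 0.5265. Pe*log2(M-1) = 0.119*log2(50) = 0.671619. Bound = H(Pe) + Pe*log2(M-1) = 0.365445 + 0.161035 + 0.671619 = 1.1981

1.1981 bits


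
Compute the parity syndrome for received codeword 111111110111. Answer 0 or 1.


Syndrome = XOR of all bits = 1 XOR 1 XOR 1 XOR 1 XOR 1 XOR 1 XOR 1 XOR 1 XOR 0 XOR 1 XOR 1 XOR 1 = 1

1


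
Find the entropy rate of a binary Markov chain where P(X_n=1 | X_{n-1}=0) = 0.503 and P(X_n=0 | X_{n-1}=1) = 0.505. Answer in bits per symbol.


Stationary distribution: pi_0 = p10/(p01+p10) = 0.501, pi_1 = 0.499. Entropy rate H' = pi_0*H(p01) + pi_1*H(p10) = 0.501*1.0 + 0.499*0.9999 = 1.0

1.0 bits/symbol


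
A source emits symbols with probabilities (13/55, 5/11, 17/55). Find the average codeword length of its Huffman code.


Huffman construction (repeatedly merge the two least-probable nodes; each merge adds 1 bit to every symbol beneath it): 13/55 + 17/55 = 6/11; 5/11 + 6/11 = 1. Resulting codeword lengths (in the order the probabilities were given): (2, 1, 2). L_avg = sum(p_i * l_i) = 13/55*2 + 5/11*1 + 17/55*2 = 17/11 = 1.5455

1.5455 bits


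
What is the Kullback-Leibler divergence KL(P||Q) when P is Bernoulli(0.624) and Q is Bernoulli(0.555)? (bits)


KL = p*log2(p/q) + (1-p)*log2((1-p)/(1-q)) = 0.624*log2(0.624/0.555) + 0.376*log2(0.376/0.445) = 0.0141

0.0141 bits


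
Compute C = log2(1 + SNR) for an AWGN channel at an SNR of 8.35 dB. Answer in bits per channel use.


SNR_linear = 10^(8.35/10) = 6.8391; C = log2(1 + SNR_linear) = log2(1 + 6.8391) = 2.9707

2.9707 bits/channel use


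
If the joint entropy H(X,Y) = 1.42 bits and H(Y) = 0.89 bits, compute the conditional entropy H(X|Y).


H(X|Y) = H(X,Y) - H(Y) = 1.42 - 0.89 = 0.53

0.53 bits


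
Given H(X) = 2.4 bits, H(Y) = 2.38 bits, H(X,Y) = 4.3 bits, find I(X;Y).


I(X;Y) = H(X) + H(Y) - H(X,Y) = 2.4 + 2.38 - 4.3 = 0.48

0.48 bits


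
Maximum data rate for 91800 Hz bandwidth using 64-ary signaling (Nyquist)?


Rate = 2 * B * log2(M) = 2 * 91800 * 6.0 = 1101600.0

1101600.0 bps


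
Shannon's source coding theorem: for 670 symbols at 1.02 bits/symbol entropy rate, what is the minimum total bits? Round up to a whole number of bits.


Minimum bits >= n * H = 670 * 1.02 = 683.4, rounded up to a whole number of bits = 684

684 bits


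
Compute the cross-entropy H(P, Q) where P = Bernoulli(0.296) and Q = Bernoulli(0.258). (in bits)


H(P,Q) = -p*log2(q) - (1-p)*log2(1-q). -0.296*log2(0.258) = 0.578549; -0.704*log2(0.742) = 0.303078. H(P,Q) = 0.578549 + 0.303078 = 0.8816

0.8816 bits


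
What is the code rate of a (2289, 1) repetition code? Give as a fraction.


Rate = k/n = 1/2289

1/2289


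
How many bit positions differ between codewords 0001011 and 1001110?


Count differing positions: ^ . . . ^ . ^ = 3 differences

3


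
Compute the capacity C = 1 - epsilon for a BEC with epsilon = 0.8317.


C = 1 - epsilon = 1 - 0.8317 = 0.1683

0.1683 bits


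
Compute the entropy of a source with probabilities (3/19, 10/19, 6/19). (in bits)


H = -sum(p_i * log2(p_i)). Terms: -(3/19)*log2(3/19) = 0.420468; -(10/19)*log2(10/19) = 0.487368; -(6/19)*log2(6/19) = 0.525147. H = 0.420468 + 0.487368 + 0.525147 = 1.433

1.433 bits


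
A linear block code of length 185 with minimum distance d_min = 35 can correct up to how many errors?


Correction capability = floor((d-1)/2) = floor((35-1)/2) = 17

17 errors


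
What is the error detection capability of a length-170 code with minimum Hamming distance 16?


Detection capability = d_min - 1 = 16 - 1 = 15

15 errors


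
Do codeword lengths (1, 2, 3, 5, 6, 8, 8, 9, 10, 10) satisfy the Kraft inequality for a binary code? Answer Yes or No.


Kraft sum = sum(2^(-l_i)) = 0.9336, need <= 1. Result: satisfied (a binary prefix-free code with these lengths exists)

Yes


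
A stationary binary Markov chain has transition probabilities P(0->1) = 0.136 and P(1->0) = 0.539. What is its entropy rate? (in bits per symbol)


Stationary distribution: pi_0 = p10/(p01+p10) = 0.7985, pi_1 = 0.2015. Entropy rate H' = pi_0*H(p01) + pi_1*H(p10) = 0.7985*0.5737 + 0.2015*0.9956 = 0.6587

0.6587 bits/symbol


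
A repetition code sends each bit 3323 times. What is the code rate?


Rate = k/n = 1/3323

1/3323


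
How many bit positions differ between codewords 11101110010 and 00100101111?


Count differing positions: ^ ^ . . ^ . ^ ^ ^ . ^ = 7 differences

7


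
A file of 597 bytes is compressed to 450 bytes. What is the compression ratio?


Ratio = original / compressed = 597 / 450 = 1.3267

1.3267


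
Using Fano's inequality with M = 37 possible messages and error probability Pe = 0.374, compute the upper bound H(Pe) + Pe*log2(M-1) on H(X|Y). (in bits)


H(Pe) = -Pe*log2(Pe) - (1-Pe)*log2(1-Pe) = -0.374*log2(0.374) - 0.626*log2(0.626) = 0.530665 + 0.423029 = 0.9537. Pe*log2(M-1) = 0.374*log2(36) = 1.933552. Bound = H(Pe) + Pe*log2(M-1) = 0.530665 + 0.423029 + 1.933552 = 2.8872

2.8872 bits


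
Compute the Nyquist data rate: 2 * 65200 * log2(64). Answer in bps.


Rate = 2 * B * log2(M) = 2 * 65200 * 6.0 = 782400.0

782400.0 bps


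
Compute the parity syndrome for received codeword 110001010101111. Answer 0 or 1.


Syndrome = XOR of all bits = 1 XOR 1 XOR 0 XOR 0 XOR 0 XOR 1 XOR 0 XOR 1 XOR 0 XOR 1 XOR 0 XOR 1 XOR 1 XOR 1 XOR 1 = 1

1


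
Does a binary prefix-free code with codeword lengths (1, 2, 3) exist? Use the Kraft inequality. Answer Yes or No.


Kraft sum = sum(2^(-l_i)) = 0.875, need <= 1. Result: satisfied (a binary prefix-free code with these lengths exists)

Yes


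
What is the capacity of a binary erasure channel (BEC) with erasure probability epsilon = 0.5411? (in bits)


C = 1 - epsilon = 1 - 0.5411 = 0.4589

0.4589 bits


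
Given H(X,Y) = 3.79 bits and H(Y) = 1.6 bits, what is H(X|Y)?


H(X|Y) = H(X,Y) - H(Y) = 3.79 - 1.6 = 2.19

2.19 bits


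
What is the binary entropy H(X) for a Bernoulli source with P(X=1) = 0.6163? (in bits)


H = -p*log2(p) - (1-p)*log2(1-p). -0.6163*log2(0.6163) = 0.430359; -0.3837*log2(0.3837) = 0.530254. H = 0.430359 + 0.530254 = 0.9606

0.9606 bits


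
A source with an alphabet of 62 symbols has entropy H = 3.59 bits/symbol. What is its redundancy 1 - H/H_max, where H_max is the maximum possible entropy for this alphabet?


H_max = log2(K) = log2(62) = 5.9542 bits/symbol. Redundancy = 1 - H/H_max = 1 - 3.59/5.9542 = 1 - 0.6029 = 0.3971

0.3971


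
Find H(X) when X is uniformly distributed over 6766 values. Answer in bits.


H = log2(n) = log2(6766) = 12.7241

12.7241 bits


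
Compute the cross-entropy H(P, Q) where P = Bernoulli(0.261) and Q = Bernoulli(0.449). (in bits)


H(P,Q) = -p*log2(q) - (1-p)*log2(1-q). -0.261*log2(0.449) = 0.301511; -0.739*log2(0.551) = 0.635448. H(P,Q) = 0.301511 + 0.635448 = 0.937

0.937 bits


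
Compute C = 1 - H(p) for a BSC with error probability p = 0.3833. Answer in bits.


H(p) = -p*log2(p) - (1-p)*log2(1-p) = -0.3833*log2(0.3833) - 0.6167*log2(0.6167) = 0.530278 + 0.430061 = 0.9603. C = 1 - H(p) = 1 - 0.9603 = 0.0397

0.0397 bits


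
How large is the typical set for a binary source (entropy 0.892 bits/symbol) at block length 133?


log2|A_typical| = nH = 133 * 0.892 = 118.636, so |A_typical| ~ 2^118.636 = 5.164e+35

5.164e+35


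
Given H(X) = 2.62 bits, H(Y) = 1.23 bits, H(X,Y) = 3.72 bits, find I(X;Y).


I(X;Y) = H(X) + H(Y) - H(X,Y) = 2.62 + 1.23 - 3.72 = 0.13

0.13 bits


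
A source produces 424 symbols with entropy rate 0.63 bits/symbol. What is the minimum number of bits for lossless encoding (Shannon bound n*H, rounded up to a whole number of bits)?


Minimum bits >= n * H = 424 * 0.63 = 267.12, rounded up to a whole number of bits = 268

268 bits


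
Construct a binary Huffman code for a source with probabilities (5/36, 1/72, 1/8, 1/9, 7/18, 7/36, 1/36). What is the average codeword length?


Huffman construction (repeatedly merge the two least-probable nodes; each merge adds 1 bit to every symbol beneath it): 1/72 + 1/36 = 1/24; 1/24 + 1/9 = 11/72; 1/8 + 5/36 = 19/72; 11/72 + 7/36 = 25/72; 19/72 + 25/72 = 11/18; 7/18 + 11/18 = 1. Resulting codeword lengths (in the order the probabilities were given): (3, 5, 3, 4, 1, 3, 5). L_avg = sum(p_i * l_i) = 5/36*3 + 1/72*5 + 1/8*3 + 1/9*4 + 7/18*1 + 7/36*3 + 1/36*5 = 29/12 = 2.4167

2.4167 bits


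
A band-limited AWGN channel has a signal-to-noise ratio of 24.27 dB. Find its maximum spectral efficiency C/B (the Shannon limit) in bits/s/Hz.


SNR_linear = 10^(24.27/10) = 267.3006; C/B = log2(1 + SNR_linear) = log2(1 + 267.3006) = 8.0677

8.0677 bits/s/Hz


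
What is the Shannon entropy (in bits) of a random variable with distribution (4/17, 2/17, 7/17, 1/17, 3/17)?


H = -sum(p_i * log2(p_i)). Terms: -(4/17)*log2(4/17) = 0.491168; -(2/17)*log2(2/17) = 0.363231; -(7/17)*log2(7/17) = 0.527103; -(1/17)*log2(1/17) = 0.240439; -(3/17)*log2(3/17) = 0.441618. H = 0.491168 + 0.363231 + 0.527103 + 0.240439 + 0.441618 = 2.0636

2.0636 bits


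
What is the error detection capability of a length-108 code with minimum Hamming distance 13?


Detection capability = d_min - 1 = 13 - 1 = 12

12 errors


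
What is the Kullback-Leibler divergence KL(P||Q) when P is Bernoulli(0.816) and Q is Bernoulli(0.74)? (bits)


KL = p*log2(p/q) + (1-p)*log2((1-p)/(1-q)) = 0.816*log2(0.816/0.74) + 0.184*log2(0.184/0.26) = 0.0233

0.0233 bits


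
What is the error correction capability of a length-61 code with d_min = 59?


Correction capability = floor((d-1)/2) = floor((59-1)/2) = 29

29 errors


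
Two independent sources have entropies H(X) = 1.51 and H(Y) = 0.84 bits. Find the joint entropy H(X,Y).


For independent variables, H(X,Y) = H(X) + H(Y) = 1.51 + 0.84 = 2.35

2.35 bits


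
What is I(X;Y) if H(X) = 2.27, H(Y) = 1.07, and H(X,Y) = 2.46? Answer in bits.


I(X;Y) = H(X) + H(Y) - H(X,Y) = 2.27 + 1.07 - 2.46 = 0.88

0.88 bits


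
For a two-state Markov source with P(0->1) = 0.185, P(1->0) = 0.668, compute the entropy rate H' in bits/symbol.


Stationary distribution: pi_0 = p10/(p01+p10) = 0.7831, pi_1 = 0.2169. Entropy rate H' = pi_0*H(p01) + pi_1*H(p10) = 0.7831*0.6909 + 0.2169*0.917 = 0.7399

0.7399 bits/symbol


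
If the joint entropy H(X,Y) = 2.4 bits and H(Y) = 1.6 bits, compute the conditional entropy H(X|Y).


H(X|Y) = H(X,Y) - H(Y) = 2.4 - 1.6 = 0.8

0.8 bits


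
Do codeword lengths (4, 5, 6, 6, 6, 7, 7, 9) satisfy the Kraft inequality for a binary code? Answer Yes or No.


Kraft sum = sum(2^(-l_i)) = 0.1582, need <= 1. Result: satisfied (a binary prefix-free code with these lengths exists)

Yes


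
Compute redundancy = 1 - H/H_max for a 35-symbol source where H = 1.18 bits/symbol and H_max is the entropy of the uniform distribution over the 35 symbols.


H_max = log2(K) = log2(35) = 5.1293 bits/symbol. Redundancy = 1 - H/H_max = 1 - 1.18/5.1293 = 1 - 0.2301 = 0.7699

0.7699


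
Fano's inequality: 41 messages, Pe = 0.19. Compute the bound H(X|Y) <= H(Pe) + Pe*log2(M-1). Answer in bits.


H(Pe) = -Pe*log2(Pe) - (1-Pe)*log2(1-Pe) = -0.19*log2(0.19) - 0.81*log2(0.81) = 0.455226 + 0.246245 = 0.7015. Pe*log2(M-1) = 0.19*log2(40) = 1.011166. Bound = H(Pe) + Pe*log2(M-1) = 0.455226 + 0.246245 + 1.011166 = 1.7126

1.7126 bits


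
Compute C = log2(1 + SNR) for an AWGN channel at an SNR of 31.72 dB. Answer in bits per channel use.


SNR_linear = 10^(31.72/10) = 1485.9356; C = log2(1 + SNR_linear) = log2(1 + 1485.9356) = 10.5381

10.5381 bits/channel use


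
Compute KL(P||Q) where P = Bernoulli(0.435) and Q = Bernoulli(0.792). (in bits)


KL = p*log2(p/q) + (1-p)*log2((1-p)/(1-q)) = 0.435*log2(0.435/0.792) + 0.565*log2(0.565/0.208) = 0.4385

0.4385 bits


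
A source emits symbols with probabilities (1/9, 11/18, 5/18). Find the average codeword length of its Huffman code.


Huffman construction (repeatedly merge the two least-probable nodes; each merge adds 1 bit to every symbol beneath it): 1/9 + 5/18 = 7/18; 7/18 + 11/18 = 1. Resulting codeword lengths (in the order the probabilities were given): (2, 1, 2). L_avg = sum(p_i * l_i) = 1/9*2 + 11/18*1 + 5/18*2 = 25/18 = 1.3889

1.3889 bits


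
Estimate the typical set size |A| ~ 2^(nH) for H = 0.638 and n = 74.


log2|A_typical| = nH = 74 * 0.638 = 47.212, so |A_typical| ~ 2^47.212 = 1.630e+14

1.630e+14


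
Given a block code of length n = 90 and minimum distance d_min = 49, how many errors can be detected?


Detection capability = d_min - 1 = 49 - 1 = 48

48 errors


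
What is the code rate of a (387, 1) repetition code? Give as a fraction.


Rate = k/n = 1/387

1/387


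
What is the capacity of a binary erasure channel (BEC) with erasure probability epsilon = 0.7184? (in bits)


C = 1 - epsilon = 1 - 0.7184 = 0.2816

0.2816 bits


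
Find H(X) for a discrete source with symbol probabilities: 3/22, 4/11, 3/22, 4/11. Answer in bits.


H = -sum(p_i * log2(p_i)). Terms: -(3/22)*log2(3/22) = 0.391973; -(4/11)*log2(4/11) = 0.530702; -(3/22)*log2(3/22) = 0.391973; -(4/11)*log2(4/11) = 0.530702. H = 0.391973 + 0.530702 + 0.391973 + 0.530702 = 1.8454

1.8454 bits


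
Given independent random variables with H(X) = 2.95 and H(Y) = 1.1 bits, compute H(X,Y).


For independent variables, H(X,Y) = H(X) + H(Y) = 2.95 + 1.1 = 4.05

4.05 bits


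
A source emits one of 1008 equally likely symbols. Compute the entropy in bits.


H = log2(n) = log2(1008) = 9.9773

9.9773 bits


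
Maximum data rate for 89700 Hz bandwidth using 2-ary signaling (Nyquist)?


Rate = 2 * B * log2(M) = 2 * 89700 * 1.0 = 179400.0

179400.0 bps


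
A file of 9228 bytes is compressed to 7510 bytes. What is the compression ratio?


Ratio = original / compressed = 9228 / 7510 = 1.2288

1.2288


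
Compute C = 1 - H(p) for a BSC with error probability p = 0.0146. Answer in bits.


H(p) = -p*log2(p) - (1-p)*log2(1-p) = -0.0146*log2(0.0146) - 0.9854*log2(0.9854) = 0.089029 + 0.020909 = 0.1099. C = 1 - H(p) = 1 - 0.1099 = 0.8901

0.8901 bits


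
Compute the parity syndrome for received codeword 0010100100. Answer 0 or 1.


Syndrome = XOR of all bits = 0 XOR 0 XOR 1 XOR 0 XOR 1 XOR 0 XOR 0 XOR 1 XOR 0 XOR 0 = 1

1


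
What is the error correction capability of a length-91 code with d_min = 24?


Correction capability = floor((d-1)/2) = floor((24-1)/2) = 11

11 errors


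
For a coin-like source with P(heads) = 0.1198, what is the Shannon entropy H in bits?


H = -p*log2(p) - (1-p)*log2(1-p). -0.1198*log2(0.1198) = 0.366744; -0.8802*log2(0.8802) = 0.162042. H = 0.366744 + 0.162042 = 0.5288

0.5288 bits


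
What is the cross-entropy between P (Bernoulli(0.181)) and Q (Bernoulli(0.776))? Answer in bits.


H(P,Q) = -p*log2(q) - (1-p)*log2(1-q). -0.181*log2(0.776) = 0.066223; -0.819*log2(0.224) = 1.767754. H(P,Q) = 0.066223 + 1.767754 = 1.834

1.834 bits


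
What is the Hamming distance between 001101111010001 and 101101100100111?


Count differing positions: ^ . . . . . . ^ ^ ^ ^ . ^ ^ . = 7 differences

7


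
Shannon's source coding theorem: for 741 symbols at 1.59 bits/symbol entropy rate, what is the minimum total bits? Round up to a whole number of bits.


Minimum bits >= n * H = 741 * 1.59 = 1178.19, rounded up to a whole number of bits = 1179

1179 bits


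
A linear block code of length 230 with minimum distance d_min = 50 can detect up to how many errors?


Detection capability = d_min - 1 = 50 - 1 = 49

49 errors


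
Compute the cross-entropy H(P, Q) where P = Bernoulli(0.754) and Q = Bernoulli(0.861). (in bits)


H(P,Q) = -p*log2(q) - (1-p)*log2(1-q). -0.754*log2(0.861) = 0.162800; -0.246*log2(0.139) = 0.700323. H(P,Q) = 0.162800 + 0.700323 = 0.8631

0.8631 bits


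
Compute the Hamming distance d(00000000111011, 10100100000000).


Count differing positions: ^ . ^ . . ^ . . ^ ^ ^ . ^ ^ = 8 differences

8


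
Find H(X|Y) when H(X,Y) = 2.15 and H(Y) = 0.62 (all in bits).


H(X|Y) = H(X,Y) - H(Y) = 2.15 - 0.62 = 1.53

1.53 bits


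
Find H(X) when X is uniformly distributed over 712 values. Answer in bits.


H = log2(n) = log2(712) = 9.4757

9.4757 bits


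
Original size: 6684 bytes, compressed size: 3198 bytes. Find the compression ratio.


Ratio = original / compressed = 6684 / 3198 = 2.0901

2.0901


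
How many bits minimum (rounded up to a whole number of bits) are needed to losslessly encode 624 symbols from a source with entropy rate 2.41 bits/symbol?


Minimum bits >= n * H = 624 * 2.41 = 1503.84, rounded up to a whole number of bits = 1504

1504 bits


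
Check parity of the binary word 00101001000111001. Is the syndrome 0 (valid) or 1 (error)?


Syndrome = XOR of all bits = 0 XOR 0 XOR 1 XOR 0 XOR 1 XOR 0 XOR 0 XOR 1 XOR 0 XOR 0 XOR 0 XOR 1 XOR 1 XOR 1 XOR 0 XOR 0 XOR 1 = 1

1


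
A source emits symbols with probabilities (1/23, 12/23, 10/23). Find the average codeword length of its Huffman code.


Huffman construction (repeatedly merge the two least-probable nodes; each merge adds 1 bit to every symbol beneath it): 1/23 + 10/23 = 11/23; 11/23 + 12/23 = 1. Resulting codeword lengths (in the order the probabilities were given): (2, 1, 2). L_avg = sum(p_i * l_i) = 1/23*2 + 12/23*1 + 10/23*2 = 34/23 = 1.4783

1.4783 bits


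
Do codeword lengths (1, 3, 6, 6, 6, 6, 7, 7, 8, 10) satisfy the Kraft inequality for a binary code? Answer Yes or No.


Kraft sum = sum(2^(-l_i)) = 0.708, need <= 1. Result: satisfied (a binary prefix-free code with these lengths exists)

Yes


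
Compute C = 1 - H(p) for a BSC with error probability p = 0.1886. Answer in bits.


H(p) = -p*log2(p) - (1-p)*log2(1-p) = -0.1886*log2(0.1886) - 0.8114*log2(0.8114) = 0.453884 + 0.244649 = 0.6985. C = 1 - H(p) = 1 - 0.6985 = 0.3015

0.3015 bits


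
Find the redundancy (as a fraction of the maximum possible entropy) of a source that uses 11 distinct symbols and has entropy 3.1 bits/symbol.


H_max = log2(K) = log2(11) = 3.4594 bits/symbol. Redundancy = 1 - H/H_max = 1 - 3.1/3.4594 = 1 - 0.8961 = 0.1039

0.1039


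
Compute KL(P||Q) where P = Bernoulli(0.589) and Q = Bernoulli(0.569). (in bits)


KL = p*log2(p/q) + (1-p)*log2((1-p)/(1-q)) = 0.589*log2(0.589/0.569) + 0.411*log2(0.411/0.431) = 0.0012

0.0012 bits


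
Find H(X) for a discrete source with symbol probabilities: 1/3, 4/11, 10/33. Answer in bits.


H = -sum(p_i * log2(p_i)). Terms: -(1/3)*log2(1/3) = 0.528321; -(4/11)*log2(4/11) = 0.530702; -(10/33)*log2(10/33) = 0.521959. H = 0.528321 + 0.530702 + 0.521959 = 1.581

1.581 bits


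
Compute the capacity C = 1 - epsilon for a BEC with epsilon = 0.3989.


C = 1 - epsilon = 1 - 0.3989 = 0.6011

0.6011 bits


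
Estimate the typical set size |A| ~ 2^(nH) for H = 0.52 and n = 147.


log2|A_typical| = nH = 147 * 0.52 = 76.44, so |A_typical| ~ 2^76.44 = 1.025e+23

1.025e+23


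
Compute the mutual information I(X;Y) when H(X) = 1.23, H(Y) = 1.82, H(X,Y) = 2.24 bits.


I(X;Y) = H(X) + H(Y) - H(X,Y) = 1.23 + 1.82 - 2.24 = 0.81

0.81 bits


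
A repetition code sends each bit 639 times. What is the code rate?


Rate = k/n = 1/639

1/639


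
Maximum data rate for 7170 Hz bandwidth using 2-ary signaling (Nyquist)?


Rate = 2 * B * log2(M) = 2 * 7170 * 1.0 = 14340.0

14340.0 bps


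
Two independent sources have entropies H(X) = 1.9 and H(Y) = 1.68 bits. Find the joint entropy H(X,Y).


For independent variables, H(X,Y) = H(X) + H(Y) = 1.9 + 1.68 = 3.58

3.58 bits


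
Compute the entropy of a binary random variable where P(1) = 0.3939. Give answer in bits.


H = -p*log2(p) - (1-p)*log2(1-p). -0.3939*log2(0.3939) = 0.529440; -0.6061*log2(0.6061) = 0.437830. H = 0.529440 + 0.437830 = 0.9673

0.9673 bits


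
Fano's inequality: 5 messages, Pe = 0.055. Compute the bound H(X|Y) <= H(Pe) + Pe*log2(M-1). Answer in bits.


H(Pe) = -Pe*log2(Pe) - (1-Pe)*log2(1-Pe) = -0.055*log2(0.055) - 0.945*log2(0.945) = 0.230143 + 0.077125 = 0.3073. Pe*log2(M-1) = 0.055*log2(4) = 0.110000. Bound = H(Pe) + Pe*log2(M-1) = 0.230143 + 0.077125 + 0.110000 = 0.4173

0.4173 bits


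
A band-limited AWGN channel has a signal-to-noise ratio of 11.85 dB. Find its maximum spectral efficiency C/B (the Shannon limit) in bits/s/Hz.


SNR_linear = 10^(11.85/10) = 15.3109; C/B = log2(1 + SNR_linear) = log2(1 + 15.3109) = 4.0278

4.0278 bits/s/Hz


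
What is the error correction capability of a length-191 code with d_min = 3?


Correction capability = floor((d-1)/2) = floor((3-1)/2) = 1

1 errors


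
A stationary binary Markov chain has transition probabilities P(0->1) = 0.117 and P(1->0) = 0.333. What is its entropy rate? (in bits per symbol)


Stationary distribution: pi_0 = p10/(p01+p10) = 0.74, pi_1 = 0.26. Entropy rate H' = pi_0*H(p01) + pi_1*H(p10) = 0.74*0.5207 + 0.26*0.918 = 0.624

0.624 bits/symbol


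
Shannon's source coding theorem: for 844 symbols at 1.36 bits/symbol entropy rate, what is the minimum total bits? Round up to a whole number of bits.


Minimum bits >= n * H = 844 * 1.36 = 1147.84, rounded up to a whole number of bits = 1148

1148 bits


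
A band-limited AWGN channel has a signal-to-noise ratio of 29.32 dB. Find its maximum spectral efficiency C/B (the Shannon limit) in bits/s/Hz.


SNR_linear = 10^(29.32/10) = 855.0667; C/B = log2(1 + SNR_linear) = log2(1 + 855.0667) = 9.7416

9.7416 bits/s/Hz


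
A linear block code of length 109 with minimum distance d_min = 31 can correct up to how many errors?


Correction capability = floor((d-1)/2) = floor((31-1)/2) = 15

15 errors


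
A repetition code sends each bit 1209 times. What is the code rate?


Rate = k/n = 1/1209

1/1209


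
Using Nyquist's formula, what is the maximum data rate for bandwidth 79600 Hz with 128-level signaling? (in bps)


Rate = 2 * B * log2(M) = 2 * 79600 * 7.0 = 1114400.0

1114400.0 bps


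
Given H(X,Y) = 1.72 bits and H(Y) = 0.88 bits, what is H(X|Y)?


H(X|Y) = H(X,Y) - H(Y) = 1.72 - 0.88 = 0.84

0.84 bits


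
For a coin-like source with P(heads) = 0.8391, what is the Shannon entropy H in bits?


H = -p*log2(p) - (1-p)*log2(1-p). -0.8391*log2(0.8391) = 0.212364; -0.1609*log2(0.1609) = 0.424094. H = 0.212364 + 0.424094 = 0.6365

0.6365 bits


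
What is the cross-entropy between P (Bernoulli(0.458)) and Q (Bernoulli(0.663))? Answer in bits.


H(P,Q) = -p*log2(q) - (1-p)*log2(1-q). -0.458*log2(0.663) = 0.271557; -0.542*log2(0.337) = 0.850495. H(P,Q) = 0.271557 + 0.850495 = 1.1221

1.1221 bits


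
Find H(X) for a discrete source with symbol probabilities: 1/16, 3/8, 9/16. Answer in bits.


H = -sum(p_i * log2(p_i)). Terms: -(1/16)*log2(1/16) = 0.250000; -(3/8)*log2(3/8) = 0.530639; -(9/16)*log2(9/16) = 0.466917. H = 0.250000 + 0.530639 + 0.466917 = 1.2476

1.2476 bits


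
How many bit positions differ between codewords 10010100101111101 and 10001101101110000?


Count differing positions: . . . ^ ^ . . ^ . . . . . ^ ^ . ^ = 6 differences

6


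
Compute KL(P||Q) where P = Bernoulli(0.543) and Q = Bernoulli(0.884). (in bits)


KL = p*log2(p/q) + (1-p)*log2((1-p)/(1-q)) = 0.543*log2(0.543/0.884) + 0.457*log2(0.457/0.116) = 0.5222

0.5222 bits


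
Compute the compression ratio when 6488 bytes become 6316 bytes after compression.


Ratio = original / compressed = 6488 / 6316 = 1.0272

1.0272


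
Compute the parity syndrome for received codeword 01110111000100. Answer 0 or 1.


Syndrome = XOR of all bits = 0 XOR 1 XOR 1 XOR 1 XOR 0 XOR 1 XOR 1 XOR 1 XOR 0 XOR 0 XOR 0 XOR 1 XOR 0 XOR 0 = 1

1


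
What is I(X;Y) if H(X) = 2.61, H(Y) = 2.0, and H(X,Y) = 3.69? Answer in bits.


I(X;Y) = H(X) + H(Y) - H(X,Y) = 2.61 + 2.0 - 3.69 = 0.92

0.92 bits


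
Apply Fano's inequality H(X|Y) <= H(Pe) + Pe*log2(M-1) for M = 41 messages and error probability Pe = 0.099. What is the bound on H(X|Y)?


H(Pe) = -Pe*log2(Pe) - (1-Pe)*log2(1-Pe) = -0.099*log2(0.099) - 0.901*log2(0.901) = 0.330306 + 0.135511 = 0.4658. Pe*log2(M-1) = 0.099*log2(40) = 0.526871. Bound = H(Pe) + Pe*log2(M-1) = 0.330306 + 0.135511 + 0.526871 = 0.9927

0.9927 bits


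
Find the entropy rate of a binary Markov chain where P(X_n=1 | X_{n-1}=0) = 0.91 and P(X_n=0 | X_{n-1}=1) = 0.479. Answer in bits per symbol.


Stationary distribution: pi_0 = p10/(p01+p10) = 0.3449, pi_1 = 0.6551. Entropy rate H' = pi_0*H(p01) + pi_1*H(p10) = 0.3449*0.4365 + 0.6551*0.9987 = 0.8048

0.8048 bits/symbol


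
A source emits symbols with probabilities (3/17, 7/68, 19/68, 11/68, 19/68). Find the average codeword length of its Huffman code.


Huffman construction (repeatedly merge the two least-probable nodes; each merge adds 1 bit to every symbol beneath it): 7/68 + 11/68 = 9/34; 3/17 + 9/34 = 15/34; 19/68 + 19/68 = 19/34; 15/34 + 19/34 = 1. Resulting codeword lengths (in the order the probabilities were given): (2, 3, 2, 3, 2). L_avg = sum(p_i * l_i) = 3/17*2 + 7/68*3 + 19/68*2 + 11/68*3 + 19/68*2 = 77/34 = 2.2647

2.2647 bits
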